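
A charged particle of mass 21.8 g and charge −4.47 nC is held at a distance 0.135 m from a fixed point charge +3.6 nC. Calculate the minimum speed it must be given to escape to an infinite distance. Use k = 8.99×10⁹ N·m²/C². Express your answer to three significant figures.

To just escape, total mechanical energy must reach zero at infinity: ½mv²_min + U = 0, so ½mv²_min = −U = |kQq|/r.
|U| = |kQq|/r = (8.99×10⁹ N·m²/C²)(3.60×10⁻⁹)(4.47×10⁻⁹)/(0.135) = 1.07×10⁻⁶ J.
v_min = √(2|U|/m) = √(2·1.07×10⁻⁶/0.0218) = 9.92×10⁻³ m/s.

9.92×10⁻³ m/s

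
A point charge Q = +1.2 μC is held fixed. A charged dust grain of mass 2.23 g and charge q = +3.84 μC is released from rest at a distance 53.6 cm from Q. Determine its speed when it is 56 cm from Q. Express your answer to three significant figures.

1.72 m/s

Only the electrostatic force acts, so mechanical energy is conserved: ½mv² = U₁ − U₂ = kQq(1/r₁ − 1/r₂).
U₁ − U₂ = (8.99×10⁹ N·m²/C²)(1.20×10⁻⁶ C)(3.84×10⁻⁶ C)(1/0.536 − 1/0.560) = 3.31×10⁻³ J.
v = √(2·3.31×10⁻³/2.23×10⁻³) = 1.72 m/s.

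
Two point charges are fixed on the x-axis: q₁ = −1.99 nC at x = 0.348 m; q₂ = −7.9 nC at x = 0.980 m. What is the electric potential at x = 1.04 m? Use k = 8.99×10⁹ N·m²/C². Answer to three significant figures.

Electric potential is a scalar, so the contributions from each charge add algebraically: V = Σ kqᵢ/rᵢ.
Distances from the field point to each charge: r₁ = 0.692 m, r₂ = 0.0600 m.
V = k[(-1.99×10⁻⁹)/(0.692) + (-7.90×10⁻⁹)/(0.0600)] = -1210 V.

-1210 V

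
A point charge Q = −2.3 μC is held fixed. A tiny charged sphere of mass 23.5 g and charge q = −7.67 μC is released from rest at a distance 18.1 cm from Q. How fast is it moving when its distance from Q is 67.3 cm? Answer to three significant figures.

7.38 m/s

Only the electrostatic force acts, so mechanical energy is conserved: ½mv² = U₁ − U₂ = kQq(1/r₁ − 1/r₂).
U₁ − U₂ = (8.99×10⁹ N·m²/C²)(-2.30×10⁻⁶ C)(-7.67×10⁻⁶ C)(1/0.181 − 1/0.673) = 0.641 J.
v = √(2·0.641/0.0235) = 7.38 m/s.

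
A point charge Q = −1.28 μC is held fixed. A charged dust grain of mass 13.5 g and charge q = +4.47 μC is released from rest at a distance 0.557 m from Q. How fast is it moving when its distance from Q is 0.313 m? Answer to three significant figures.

Only the electrostatic force acts, so mechanical energy is conserved: ½mv² = U₁ − U₂ = kQq(1/r₁ − 1/r₂).
U₁ − U₂ = (8.99×10⁹ N·m²/C²)(-1.28×10⁻⁶ C)(4.47×10⁻⁶ C)(1/0.557 − 1/0.313) = 0.0720 J.
v = √(2·0.0720/0.0135) = 3.27 m/s.

3.27 m/s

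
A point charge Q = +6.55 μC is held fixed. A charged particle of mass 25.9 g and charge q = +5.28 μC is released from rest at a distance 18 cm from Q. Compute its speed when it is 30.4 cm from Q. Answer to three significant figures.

7.38 m/s

Only the electrostatic force acts, so mechanical energy is conserved: ½mv² = U₁ − U₂ = kQq(1/r₁ − 1/r₂).
U₁ − U₂ = (8.99×10⁹ N·m²/C²)(6.55×10⁻⁶ C)(5.28×10⁻⁶ C)(1/0.180 − 1/0.304) = 0.705 J.
v = √(2·0.705/0.0259) = 7.38 m/s.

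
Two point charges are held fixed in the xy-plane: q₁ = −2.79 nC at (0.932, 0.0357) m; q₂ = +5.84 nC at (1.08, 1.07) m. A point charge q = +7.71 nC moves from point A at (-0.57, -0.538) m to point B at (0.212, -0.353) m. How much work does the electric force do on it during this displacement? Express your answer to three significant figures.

The work done by the electric force is W_field = −ΔU = −q(V_B − V_A) = q(V_A − V_B).
At A: distances to the source charges are 1.61 m, 2.30 m; V_A = Σ kqᵢ/rᵢ = 7.19 V.
At B: distances to the source charges are 0.818 m, 1.67 m; V_B = Σ kqᵢ/rᵢ = 0.843 V.
ΔV = V_B − V_A = -6.34 V.
W_field = −qΔV = −(7.71×10⁻⁹ C)(-6.34 V) = 4.89×10⁻⁸ J.

4.89×10⁻⁸ J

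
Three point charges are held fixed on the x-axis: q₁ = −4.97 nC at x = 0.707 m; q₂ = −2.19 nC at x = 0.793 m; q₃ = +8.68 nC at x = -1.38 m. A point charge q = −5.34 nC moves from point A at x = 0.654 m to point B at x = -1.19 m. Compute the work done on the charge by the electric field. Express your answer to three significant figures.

7.07×10⁻⁶ J

The work done by the electric force is W_field = −ΔU = −q(V_B − V_A) = q(V_A − V_B).
At A: distances to the source charges are 0.0530 m, 0.139 m, 2.03 m; V_A = Σ kqᵢ/rᵢ = -946 V.
At B: distances to the source charges are 1.90 m, 1.98 m, 0.190 m; V_B = Σ kqᵢ/rᵢ = 377 V.
ΔV = V_B − V_A = 1320 V.
W_field = −qΔV = −(-5.34×10⁻⁹ C)(1320 V) = 7.07×10⁻⁶ J.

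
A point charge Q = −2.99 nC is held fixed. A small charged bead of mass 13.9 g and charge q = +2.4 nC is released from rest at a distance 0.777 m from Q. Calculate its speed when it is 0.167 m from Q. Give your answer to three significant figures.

6.61×10⁻³ m/s

Only the electrostatic force acts, so mechanical energy is conserved: ½mv² = U₁ − U₂ = kQq(1/r₁ − 1/r₂).
U₁ − U₂ = (8.99×10⁹ N·m²/C²)(-2.99×10⁻⁹ C)(2.40×10⁻⁹ C)(1/0.777 − 1/0.167) = 3.03×10⁻⁷ J.
v = √(2·3.03×10⁻⁷/0.0139) = 6.61×10⁻³ m/s.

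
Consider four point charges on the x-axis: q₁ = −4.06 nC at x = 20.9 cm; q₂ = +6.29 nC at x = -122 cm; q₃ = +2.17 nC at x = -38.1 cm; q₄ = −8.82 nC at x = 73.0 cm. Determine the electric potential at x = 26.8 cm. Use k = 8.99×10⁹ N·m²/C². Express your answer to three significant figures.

-722 V

The total potential is the scalar sum of each charge's contribution, V = Σ kqᵢ/rᵢ.
Distances from the field point to each charge: r₁ = 0.0590 m, r₂ = 1.49 m, r₃ = 0.649 m, r₄ = 0.462 m.
V = k[(-4.06×10⁻⁹)/(0.0590) + (6.29×10⁻⁹)/(1.49) + (2.17×10⁻⁹)/(0.649) + (-8.82×10⁻⁹)/(0.462)] = -722 V.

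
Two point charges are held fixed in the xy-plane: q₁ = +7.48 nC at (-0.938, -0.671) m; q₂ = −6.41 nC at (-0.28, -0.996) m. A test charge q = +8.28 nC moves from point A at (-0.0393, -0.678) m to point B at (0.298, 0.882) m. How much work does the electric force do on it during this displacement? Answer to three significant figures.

The work done by the electric force is W_field = −ΔU = −q(V_B − V_A) = q(V_A − V_B).
At A: distances to the source charges are 0.899 m, 0.399 m; V_A = Σ kqᵢ/rᵢ = -69.7 V.
At B: distances to the source charges are 1.98 m, 1.96 m; V_B = Σ kqᵢ/rᵢ = 4.55 V.
ΔV = V_B − V_A = 74.2 V.
W_field = −qΔV = −(8.28×10⁻⁹ C)(74.2 V) = -6.15×10⁻⁷ J.

-6.15×10⁻⁷ J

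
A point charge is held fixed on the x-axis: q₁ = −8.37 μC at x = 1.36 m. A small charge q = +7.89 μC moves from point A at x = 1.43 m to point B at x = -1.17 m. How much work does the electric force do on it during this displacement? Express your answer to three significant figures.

-8.25 J

The work done by the electric force is W_field = −ΔU = −q(V_B − V_A) = q(V_A − V_B).
At A: distance to the source charge is 0.0700 m; V_A = kq₁/r = -1.07×10⁶ V.
At B: distance to the source charge is 2.53 m; V_B = kq₁/r = -2.97×10⁴ V.
ΔV = V_B − V_A = 1.05×10⁶ V.
W_field = −qΔV = −(7.89×10⁻⁶ C)(1.05×10⁶ V) = -8.25 J.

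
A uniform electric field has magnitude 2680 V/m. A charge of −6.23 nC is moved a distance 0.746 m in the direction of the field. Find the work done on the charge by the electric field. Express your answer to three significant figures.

The potential change for a displacement 0.746 m in the direction of the field is ΔV = −Ed = -2000 V.
W_field = −qΔV = -1.25×10⁻⁵ J.

-1.25×10⁻⁵ J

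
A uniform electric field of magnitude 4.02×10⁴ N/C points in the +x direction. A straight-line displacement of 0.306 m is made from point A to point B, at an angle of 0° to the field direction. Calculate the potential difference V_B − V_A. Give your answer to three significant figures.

Only the component of displacement along E changes the potential: ΔV = −E·d·cosθ.
ΔV = −(4.02×10⁴ V/m)(0.306 m)cos0° = -1.23×10⁴ V.

-1.23×10⁴ V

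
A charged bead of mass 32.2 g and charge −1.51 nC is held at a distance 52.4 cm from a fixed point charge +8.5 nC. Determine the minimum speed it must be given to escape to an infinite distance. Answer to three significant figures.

3.70×10⁻³ m/s

To just escape, total mechanical energy must reach zero at infinity: ½mv²_min + U = 0, so ½mv²_min = −U = |kQq|/r.
|U| = |kQq|/r = (8.99×10⁹ N·m²/C²)(8.50×10⁻⁹)(1.51×10⁻⁹)/(0.524) = 2.20×10⁻⁷ J.
v_min = √(2|U|/m) = √(2·2.20×10⁻⁷/0.0322) = 3.70×10⁻³ m/s.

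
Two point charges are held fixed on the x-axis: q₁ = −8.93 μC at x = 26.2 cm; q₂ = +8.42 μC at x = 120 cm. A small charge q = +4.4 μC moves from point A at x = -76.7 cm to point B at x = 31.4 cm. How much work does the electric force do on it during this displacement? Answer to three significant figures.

The work done by the electric force is W_field = −ΔU = −q(V_B − V_A) = q(V_A − V_B).
At A: distances to the source charges are 1.03 m, 1.97 m; V_A = Σ kqᵢ/rᵢ = -3.95×10⁴ V.
At B: distances to the source charges are 0.0520 m, 0.886 m; V_B = Σ kqᵢ/rᵢ = -1.46×10⁶ V.
ΔV = V_B − V_A = -1.42×10⁶ V.
W_field = −qΔV = −(4.40×10⁻⁶ C)(-1.42×10⁶ V) = 6.24 J.

6.24 J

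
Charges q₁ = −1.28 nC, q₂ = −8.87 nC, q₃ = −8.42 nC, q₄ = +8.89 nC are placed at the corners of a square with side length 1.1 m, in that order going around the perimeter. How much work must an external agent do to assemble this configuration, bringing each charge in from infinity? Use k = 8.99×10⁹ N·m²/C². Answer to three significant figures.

The assembly work is the sum of pairwise potential energies, U = Σ_{i<j} kqᵢqⱼ/rᵢⱼ.
The four side pairs have separation 1.10 m and the two diagonal pairs 1.56 m.
Summing all 6 pair terms gives U = -3.95×10⁻⁷ J.

-3.95×10⁻⁷ J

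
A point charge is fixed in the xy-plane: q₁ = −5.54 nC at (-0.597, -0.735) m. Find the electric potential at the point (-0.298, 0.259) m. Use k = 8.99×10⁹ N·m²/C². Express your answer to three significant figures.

-48.0 V

The total potential is the scalar sum of each charge's contribution, V = Σ kqᵢ/rᵢ.
Distances from the field point to each charge: r₁ = 1.04 m.
V = k[(-5.54×10⁻⁹)/(1.04)] = -48.0 V.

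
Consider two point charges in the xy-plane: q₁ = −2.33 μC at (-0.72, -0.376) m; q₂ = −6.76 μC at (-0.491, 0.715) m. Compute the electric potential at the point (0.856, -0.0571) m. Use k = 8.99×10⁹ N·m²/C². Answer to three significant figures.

-5.22×10⁴ V

The total potential is the scalar sum of each charge's contribution, V = Σ kqᵢ/rᵢ.
Distances from the field point to each charge: r₁ = 1.61 m, r₂ = 1.55 m.
V = k[(-2.33×10⁻⁶)/(1.61) + (-6.76×10⁻⁶)/(1.55)] = -5.22×10⁴ V.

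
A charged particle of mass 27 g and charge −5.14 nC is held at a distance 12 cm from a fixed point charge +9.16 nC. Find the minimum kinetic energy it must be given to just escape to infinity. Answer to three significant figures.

To just escape, total mechanical energy must reach zero at infinity: ½mv²_min + U = 0, so ½mv²_min = −U = |kQq|/r.
|U| = |kQq|/r = (8.99×10⁹ N·m²/C²)(9.16×10⁻⁹)(5.14×10⁻⁹)/(0.120) = 3.53×10⁻⁶ J.

3.53×10⁻⁶ J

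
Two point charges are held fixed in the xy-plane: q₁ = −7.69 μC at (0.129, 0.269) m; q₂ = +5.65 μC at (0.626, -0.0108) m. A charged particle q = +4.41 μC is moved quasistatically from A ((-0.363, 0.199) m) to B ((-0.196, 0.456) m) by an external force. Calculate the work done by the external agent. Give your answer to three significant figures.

For quasistatic motion the external work equals the change in potential energy: W_ext = qΔV = q(V_B − V_A).
At A: distances to the source charges are 0.497 m, 1.01 m; V_A = Σ kqᵢ/rᵢ = -8.89×10⁴ V.
At B: distances to the source charges are 0.375 m, 0.945 m; V_B = Σ kqᵢ/rᵢ = -1.31×10⁵ V.
ΔV = V_B − V_A = -4.18×10⁴ V.
W_ext = qΔV = (4.41×10⁻⁶ C)(-4.18×10⁴ V) = -0.184 J.

-0.184 J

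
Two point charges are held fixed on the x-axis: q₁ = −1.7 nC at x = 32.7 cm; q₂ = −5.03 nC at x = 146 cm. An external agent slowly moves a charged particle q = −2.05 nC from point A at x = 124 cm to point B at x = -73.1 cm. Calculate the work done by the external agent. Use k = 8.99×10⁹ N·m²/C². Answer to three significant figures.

For quasistatic motion the external work equals the change in potential energy: W_ext = qΔV = q(V_B − V_A).
At A: distances to the source charges are 0.913 m, 0.220 m; V_A = Σ kqᵢ/rᵢ = -222 V.
At B: distances to the source charges are 1.06 m, 2.19 m; V_B = Σ kqᵢ/rᵢ = -35.1 V.
ΔV = V_B − V_A = 187 V.
W_ext = qΔV = (-2.05×10⁻⁹ C)(187 V) = -3.84×10⁻⁷ J.

-3.84×10⁻⁷ J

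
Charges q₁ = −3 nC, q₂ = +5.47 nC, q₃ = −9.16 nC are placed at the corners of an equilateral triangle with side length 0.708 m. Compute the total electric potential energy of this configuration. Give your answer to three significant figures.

-4.96×10⁻⁷ J

The assembly work is the sum of pairwise potential energies, U = Σ_{i<j} kqᵢqⱼ/rᵢⱼ.
All three pair separations equal the side length, 0.708 m.
U = (-2.08×10⁻⁷) + (3.49×10⁻⁷) + (-6.36×10⁻⁷) = -4.96×10⁻⁷ J.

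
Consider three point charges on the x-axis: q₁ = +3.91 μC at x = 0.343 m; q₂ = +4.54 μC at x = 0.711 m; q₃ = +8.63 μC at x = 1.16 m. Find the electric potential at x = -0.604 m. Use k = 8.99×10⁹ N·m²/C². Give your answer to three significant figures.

1.12×10⁵ V

Electric potential is a scalar, so the contributions from each charge add algebraically: V = Σ kqᵢ/rᵢ.
Distances from the field point to each charge: r₁ = 0.947 m, r₂ = 1.31 m, r₃ = 1.76 m.
V = k[(3.91×10⁻⁶)/(0.947) + (4.54×10⁻⁶)/(1.31) + (8.63×10⁻⁶)/(1.76)] = 1.12×10⁵ V.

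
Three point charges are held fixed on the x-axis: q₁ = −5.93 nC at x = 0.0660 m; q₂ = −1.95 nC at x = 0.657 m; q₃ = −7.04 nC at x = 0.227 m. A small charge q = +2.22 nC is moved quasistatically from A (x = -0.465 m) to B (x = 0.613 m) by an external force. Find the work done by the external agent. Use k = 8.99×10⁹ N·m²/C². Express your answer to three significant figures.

-1.00×10⁻⁶ J

For quasistatic motion the external work equals the change in potential energy: W_ext = qΔV = q(V_B − V_A).
At A: distances to the source charges are 0.531 m, 1.12 m, 0.692 m; V_A = Σ kqᵢ/rᵢ = -207 V.
At B: distances to the source charges are 0.547 m, 0.0440 m, 0.386 m; V_B = Σ kqᵢ/rᵢ = -660 V.
ΔV = V_B − V_A = -452 V.
W_ext = qΔV = (2.22×10⁻⁹ C)(-452 V) = -1.00×10⁻⁶ J.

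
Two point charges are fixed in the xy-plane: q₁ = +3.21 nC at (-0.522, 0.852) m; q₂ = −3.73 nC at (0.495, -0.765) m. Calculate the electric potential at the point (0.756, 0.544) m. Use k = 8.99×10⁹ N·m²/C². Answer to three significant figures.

The total potential is the scalar sum of each charge's contribution, V = Σ kqᵢ/rᵢ.
Distances from the field point to each charge: r₁ = 1.31 m, r₂ = 1.33 m.
V = k[(3.21×10⁻⁹)/(1.31) + (-3.73×10⁻⁹)/(1.33)] = -3.17 V.

-3.17 V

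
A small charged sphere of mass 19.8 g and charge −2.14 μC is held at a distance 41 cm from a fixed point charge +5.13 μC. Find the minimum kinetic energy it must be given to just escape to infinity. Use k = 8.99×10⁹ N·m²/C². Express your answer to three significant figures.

To just escape, total mechanical energy must reach zero at infinity: ½mv²_min + U = 0, so ½mv²_min = −U = |kQq|/r.
|U| = |kQq|/r = (8.99×10⁹ N·m²/C²)(5.13×10⁻⁶)(2.14×10⁻⁶)/(0.410) = 0.241 J.

0.241 J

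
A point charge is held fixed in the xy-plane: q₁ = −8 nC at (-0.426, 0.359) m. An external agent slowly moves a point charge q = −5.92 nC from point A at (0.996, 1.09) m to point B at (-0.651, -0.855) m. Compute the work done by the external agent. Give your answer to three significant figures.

For quasistatic motion the external work equals the change in potential energy: W_ext = qΔV = q(V_B − V_A).
At A: distance to the source charge is 1.60 m; V_A = kq₁/r = -45.0 V.
At B: distance to the source charge is 1.23 m; V_B = kq₁/r = -58.3 V.
ΔV = V_B − V_A = -13.3 V.
W_ext = qΔV = (-5.92×10⁻⁹ C)(-13.3 V) = 7.86×10⁻⁸ J.

7.86×10⁻⁸ J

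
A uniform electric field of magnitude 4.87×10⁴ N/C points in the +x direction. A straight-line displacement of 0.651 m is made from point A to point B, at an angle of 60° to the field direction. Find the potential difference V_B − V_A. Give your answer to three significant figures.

-1.59×10⁴ V

Only the component of displacement along E changes the potential: ΔV = −E·d·cosθ.
ΔV = −(4.87×10⁴ V/m)(0.651 m)cos60° = -1.59×10⁴ V.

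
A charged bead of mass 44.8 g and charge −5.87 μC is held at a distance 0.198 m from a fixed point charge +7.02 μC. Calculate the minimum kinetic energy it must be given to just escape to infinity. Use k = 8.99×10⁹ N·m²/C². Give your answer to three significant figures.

1.87 J

To just escape, total mechanical energy must reach zero at infinity: ½mv²_min + U = 0, so ½mv²_min = −U = |kQq|/r.
|U| = |kQq|/r = (8.99×10⁹ N·m²/C²)(7.02×10⁻⁶)(5.87×10⁻⁶)/(0.198) = 1.87 J.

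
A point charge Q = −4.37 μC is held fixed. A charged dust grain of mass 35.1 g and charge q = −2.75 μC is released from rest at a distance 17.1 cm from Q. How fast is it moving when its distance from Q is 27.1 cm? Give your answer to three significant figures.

3.64 m/s

Only the electrostatic force acts, so mechanical energy is conserved: ½mv² = U₁ − U₂ = kQq(1/r₁ − 1/r₂).
U₁ − U₂ = (8.99×10⁹ N·m²/C²)(-4.37×10⁻⁶ C)(-2.75×10⁻⁶ C)(1/0.171 − 1/0.271) = 0.233 J.
v = √(2·0.233/0.0351) = 3.64 m/s.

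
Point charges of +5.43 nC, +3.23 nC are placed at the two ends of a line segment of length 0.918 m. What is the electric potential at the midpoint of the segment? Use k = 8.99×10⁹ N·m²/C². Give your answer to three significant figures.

170 V

The total potential is the scalar sum of each charge's contribution, V = Σ kqᵢ/rᵢ.
Each charge is 0.459 m from the midpoint.
V = k[(5.43×10⁻⁹)/(0.459) + (3.23×10⁻⁹)/(0.459)] = 170 V.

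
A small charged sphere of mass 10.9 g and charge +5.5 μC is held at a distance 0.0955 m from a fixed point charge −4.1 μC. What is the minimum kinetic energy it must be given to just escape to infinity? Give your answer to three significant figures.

2.12 J

To just escape, total mechanical energy must reach zero at infinity: ½mv²_min + U = 0, so ½mv²_min = −U = |kQq|/r.
|U| = |kQq|/r = (8.99×10⁹ N·m²/C²)(4.10×10⁻⁶)(5.50×10⁻⁶)/(0.0955) = 2.12 J.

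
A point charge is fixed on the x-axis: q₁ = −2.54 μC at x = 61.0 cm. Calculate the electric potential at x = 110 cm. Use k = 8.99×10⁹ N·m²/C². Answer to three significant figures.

The total potential is the scalar sum of each charge's contribution, V = Σ kqᵢ/rᵢ.
V = k[(-2.54×10⁻⁶)/(0.490)] = -4.66×10⁴ V.

-4.66×10⁴ V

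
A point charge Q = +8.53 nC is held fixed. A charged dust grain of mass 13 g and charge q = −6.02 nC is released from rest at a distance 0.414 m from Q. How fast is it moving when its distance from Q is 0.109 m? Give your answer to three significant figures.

Only the electrostatic force acts, so mechanical energy is conserved: ½mv² = U₁ − U₂ = kQq(1/r₁ − 1/r₂).
U₁ − U₂ = (8.99×10⁹ N·m²/C²)(8.53×10⁻⁹ C)(-6.02×10⁻⁹ C)(1/0.414 − 1/0.109) = 3.12×10⁻⁶ J.
v = √(2·3.12×10⁻⁶/0.0130) = 0.0219 m/s.

0.0219 m/s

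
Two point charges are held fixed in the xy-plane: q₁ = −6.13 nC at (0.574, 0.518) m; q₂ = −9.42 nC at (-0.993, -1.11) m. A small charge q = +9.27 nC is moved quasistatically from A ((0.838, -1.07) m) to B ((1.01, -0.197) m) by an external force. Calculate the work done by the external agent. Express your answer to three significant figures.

For quasistatic motion the external work equals the change in potential energy: W_ext = qΔV = q(V_B − V_A).
At A: distances to the source charges are 1.61 m, 1.83 m; V_A = Σ kqᵢ/rᵢ = -80.5 V.
At B: distances to the source charges are 0.837 m, 2.20 m; V_B = Σ kqᵢ/rᵢ = -104 V.
ΔV = V_B − V_A = -23.8 V.
W_ext = qΔV = (9.27×10⁻⁹ C)(-23.8 V) = -2.21×10⁻⁷ J.

-2.21×10⁻⁷ J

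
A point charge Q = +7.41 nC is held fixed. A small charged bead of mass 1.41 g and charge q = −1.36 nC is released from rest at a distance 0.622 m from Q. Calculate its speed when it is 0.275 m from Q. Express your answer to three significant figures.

Only the electrostatic force acts, so mechanical energy is conserved: ½mv² = U₁ − U₂ = kQq(1/r₁ − 1/r₂).
U₁ − U₂ = (8.99×10⁹ N·m²/C²)(7.41×10⁻⁹ C)(-1.36×10⁻⁹ C)(1/0.622 − 1/0.275) = 1.84×10⁻⁷ J.
v = √(2·1.84×10⁻⁷/1.41×10⁻³) = 0.0161 m/s.

0.0161 m/s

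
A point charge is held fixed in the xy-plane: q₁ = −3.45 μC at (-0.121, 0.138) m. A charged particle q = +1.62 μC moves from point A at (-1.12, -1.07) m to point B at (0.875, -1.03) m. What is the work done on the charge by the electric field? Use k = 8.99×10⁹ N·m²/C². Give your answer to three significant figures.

The work done by the electric force is W_field = −ΔU = −q(V_B − V_A) = q(V_A − V_B).
At A: distance to the source charge is 1.57 m; V_A = kq₁/r = -1.98×10⁴ V.
At B: distance to the source charge is 1.54 m; V_B = kq₁/r = -2.02×10⁴ V.
ΔV = V_B − V_A = -420 V.
W_field = −qΔV = −(1.62×10⁻⁶ C)(-420 V) = 6.80×10⁻⁴ J.

6.80×10⁻⁴ J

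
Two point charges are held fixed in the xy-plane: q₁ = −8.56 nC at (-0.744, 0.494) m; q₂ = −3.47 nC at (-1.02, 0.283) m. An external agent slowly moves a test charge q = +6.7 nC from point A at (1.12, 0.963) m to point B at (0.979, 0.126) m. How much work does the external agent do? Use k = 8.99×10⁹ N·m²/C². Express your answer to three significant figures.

For quasistatic motion the external work equals the change in potential energy: W_ext = qΔV = q(V_B − V_A).
At A: distances to the source charges are 1.92 m, 2.25 m; V_A = Σ kqᵢ/rᵢ = -53.9 V.
At B: distances to the source charges are 1.76 m, 2.01 m; V_B = Σ kqᵢ/rᵢ = -59.2 V.
ΔV = V_B − V_A = -5.31 V.
W_ext = qΔV = (6.70×10⁻⁹ C)(-5.31 V) = -3.56×10⁻⁸ J.

-3.56×10⁻⁸ J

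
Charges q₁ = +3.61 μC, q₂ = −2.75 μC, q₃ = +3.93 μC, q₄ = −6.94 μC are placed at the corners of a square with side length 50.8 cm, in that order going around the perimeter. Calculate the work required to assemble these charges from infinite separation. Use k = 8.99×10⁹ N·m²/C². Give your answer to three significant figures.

-0.877 J

The work to assemble the configuration equals its total potential energy, U = Σ kqᵢqⱼ/rᵢⱼ over all pairs.
The four side pairs have separation 0.508 m and the two diagonal pairs 0.718 m.
Summing all 6 pair terms gives U = -0.877 J.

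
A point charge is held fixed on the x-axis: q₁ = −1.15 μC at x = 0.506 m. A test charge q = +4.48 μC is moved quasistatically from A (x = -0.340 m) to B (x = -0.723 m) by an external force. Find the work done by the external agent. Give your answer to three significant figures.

0.0171 J

For quasistatic motion the external work equals the change in potential energy: W_ext = qΔV = q(V_B − V_A).
At A: distance to the source charge is 0.846 m; V_A = kq₁/r = -1.22×10⁴ V.
At B: distance to the source charge is 1.23 m; V_B = kq₁/r = -8410 V.
ΔV = V_B − V_A = 3810 V.
W_ext = qΔV = (4.48×10⁻⁶ C)(3810 V) = 0.0171 J.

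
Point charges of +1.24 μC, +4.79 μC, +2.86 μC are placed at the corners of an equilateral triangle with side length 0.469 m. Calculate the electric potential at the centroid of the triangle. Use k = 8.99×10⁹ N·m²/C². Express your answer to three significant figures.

2.95×10⁵ V

The total potential is the scalar sum of each charge's contribution, V = Σ kqᵢ/rᵢ.
The distance from each vertex to the centroid is a/√3 = 0.271 m.
V = k[(1.24×10⁻⁶)/(0.271) + (4.79×10⁻⁶)/(0.271) + (2.86×10⁻⁶)/(0.271)] = 2.95×10⁵ V.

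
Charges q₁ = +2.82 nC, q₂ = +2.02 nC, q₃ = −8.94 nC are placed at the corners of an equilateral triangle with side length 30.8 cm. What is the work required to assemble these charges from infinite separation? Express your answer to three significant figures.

The work to assemble the configuration equals its total potential energy, U = Σ kqᵢqⱼ/rᵢⱼ over all pairs.
All three pair separations equal the side length, 0.308 m.
U = (1.66×10⁻⁷) + (-7.36×10⁻⁷) + (-5.27×10⁻⁷) = -1.10×10⁻⁶ J.

-1.10×10⁻⁶ J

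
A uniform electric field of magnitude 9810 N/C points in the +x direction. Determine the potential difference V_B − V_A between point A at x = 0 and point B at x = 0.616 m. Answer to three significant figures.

-6040 V

In a uniform field, potential decreases in the direction of E: V_B − V_A = −E·Δx.
V_B − V_A = −(9810 V/m)(0.616 m) = -6040 V.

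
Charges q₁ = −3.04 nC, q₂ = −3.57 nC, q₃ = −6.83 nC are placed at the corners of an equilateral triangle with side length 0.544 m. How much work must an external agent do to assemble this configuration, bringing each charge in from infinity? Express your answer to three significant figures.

The work to assemble the configuration equals its total potential energy, U = Σ kqᵢqⱼ/rᵢⱼ over all pairs.
All three pair separations equal the side length, 0.544 m.
U = (1.79×10⁻⁷) + (3.43×10⁻⁷) + (4.03×10⁻⁷) = 9.25×10⁻⁷ J.

9.25×10⁻⁷ J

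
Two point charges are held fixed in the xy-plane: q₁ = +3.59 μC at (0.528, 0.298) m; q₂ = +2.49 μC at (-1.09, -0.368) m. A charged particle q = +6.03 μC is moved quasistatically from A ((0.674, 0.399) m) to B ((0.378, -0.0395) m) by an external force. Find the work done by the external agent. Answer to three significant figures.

For quasistatic motion the external work equals the change in potential energy: W_ext = qΔV = q(V_B − V_A).
At A: distances to the source charges are 0.178 m, 1.92 m; V_A = Σ kqᵢ/rᵢ = 1.93×10⁵ V.
At B: distances to the source charges are 0.369 m, 1.50 m; V_B = Σ kqᵢ/rᵢ = 1.02×10⁵ V.
ΔV = V_B − V_A = -9.12×10⁴ V.
W_ext = qΔV = (6.03×10⁻⁶ C)(-9.12×10⁴ V) = -0.550 J.

-0.550 J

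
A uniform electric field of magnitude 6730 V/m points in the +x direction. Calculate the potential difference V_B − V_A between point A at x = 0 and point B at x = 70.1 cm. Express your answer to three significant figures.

-4720 V

In a uniform field, potential decreases in the direction of E: V_B − V_A = −E·Δx.
V_B − V_A = −(6730 V/m)(0.701 m) = -4720 V.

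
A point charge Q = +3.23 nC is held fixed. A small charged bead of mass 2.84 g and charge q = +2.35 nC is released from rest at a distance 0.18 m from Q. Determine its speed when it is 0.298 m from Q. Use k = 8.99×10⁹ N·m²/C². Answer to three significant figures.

Only the electrostatic force acts, so mechanical energy is conserved: ½mv² = U₁ − U₂ = kQq(1/r₁ − 1/r₂).
U₁ − U₂ = (8.99×10⁹ N·m²/C²)(3.23×10⁻⁹ C)(2.35×10⁻⁹ C)(1/0.180 − 1/0.298) = 1.50×10⁻⁷ J.
v = √(2·1.50×10⁻⁷/2.84×10⁻³) = 0.0103 m/s.

0.0103 m/s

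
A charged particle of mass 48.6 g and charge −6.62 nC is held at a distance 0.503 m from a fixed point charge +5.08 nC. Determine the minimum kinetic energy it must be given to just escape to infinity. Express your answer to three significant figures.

To just escape, total mechanical energy must reach zero at infinity: ½mv²_min + U = 0, so ½mv²_min = −U = |kQq|/r.
|U| = |kQq|/r = (8.99×10⁹ N·m²/C²)(5.08×10⁻⁹)(6.62×10⁻⁹)/(0.503) = 6.01×10⁻⁷ J.

6.01×10⁻⁷ J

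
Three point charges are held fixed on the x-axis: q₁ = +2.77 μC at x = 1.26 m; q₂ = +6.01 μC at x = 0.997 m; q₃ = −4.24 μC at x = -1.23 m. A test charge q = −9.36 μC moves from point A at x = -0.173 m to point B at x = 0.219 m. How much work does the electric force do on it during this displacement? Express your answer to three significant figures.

0.370 J

The work done by the electric force is W_field = −ΔU = −q(V_B − V_A) = q(V_A − V_B).
At A: distances to the source charges are 1.43 m, 1.17 m, 1.06 m; V_A = Σ kqᵢ/rᵢ = 2.75×10⁴ V.
At B: distances to the source charges are 1.04 m, 0.778 m, 1.45 m; V_B = Σ kqᵢ/rᵢ = 6.71×10⁴ V.
ΔV = V_B − V_A = 3.96×10⁴ V.
W_field = −qΔV = −(-9.36×10⁻⁶ C)(3.96×10⁴ V) = 0.370 J.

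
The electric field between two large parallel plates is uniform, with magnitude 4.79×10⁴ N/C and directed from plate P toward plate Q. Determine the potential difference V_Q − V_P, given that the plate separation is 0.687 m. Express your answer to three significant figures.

In a uniform field, potential decreases in the direction of E: ΔV = −E·d for a displacement d parallel to E.
Going from P to Q is a displacement of 0.687 m along the field, so V_Q − V_P = −Ed = -3.29×10⁴ V.

-3.29×10⁴ V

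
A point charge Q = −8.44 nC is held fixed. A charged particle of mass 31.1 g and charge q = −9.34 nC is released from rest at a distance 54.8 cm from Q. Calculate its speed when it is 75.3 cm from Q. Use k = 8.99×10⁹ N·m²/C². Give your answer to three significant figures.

4.76×10⁻³ m/s

Only the electrostatic force acts, so mechanical energy is conserved: ½mv² = U₁ − U₂ = kQq(1/r₁ − 1/r₂).
U₁ − U₂ = (8.99×10⁹ N·m²/C²)(-8.44×10⁻⁹ C)(-9.34×10⁻⁹ C)(1/0.548 − 1/0.753) = 3.52×10⁻⁷ J.
v = √(2·3.52×10⁻⁷/0.0311) = 4.76×10⁻³ m/s.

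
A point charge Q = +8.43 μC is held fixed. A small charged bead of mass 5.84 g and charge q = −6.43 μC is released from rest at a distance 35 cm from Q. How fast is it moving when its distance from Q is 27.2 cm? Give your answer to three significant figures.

11.7 m/s

Only the electrostatic force acts, so mechanical energy is conserved: ½mv² = U₁ − U₂ = kQq(1/r₁ − 1/r₂).
U₁ − U₂ = (8.99×10⁹ N·m²/C²)(8.43×10⁻⁶ C)(-6.43×10⁻⁶ C)(1/0.350 − 1/0.272) = 0.399 J.
v = √(2·0.399/5.84×10⁻³) = 11.7 m/s.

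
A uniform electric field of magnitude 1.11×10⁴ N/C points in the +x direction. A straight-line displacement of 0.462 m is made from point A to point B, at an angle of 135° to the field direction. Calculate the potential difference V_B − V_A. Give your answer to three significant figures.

Only the component of displacement along E changes the potential: ΔV = −E·d·cosθ.
ΔV = −(1.11×10⁴ V/m)(0.462 m)cos135° = 3630 V.

3630 V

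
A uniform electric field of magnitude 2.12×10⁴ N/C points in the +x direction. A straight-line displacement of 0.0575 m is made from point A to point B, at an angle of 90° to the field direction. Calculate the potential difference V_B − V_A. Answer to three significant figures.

Only the component of displacement along E changes the potential: ΔV = −E·d·cosθ.
ΔV = −(2.12×10⁴ V/m)(0.0575 m)cos90° = 0 V.

0 V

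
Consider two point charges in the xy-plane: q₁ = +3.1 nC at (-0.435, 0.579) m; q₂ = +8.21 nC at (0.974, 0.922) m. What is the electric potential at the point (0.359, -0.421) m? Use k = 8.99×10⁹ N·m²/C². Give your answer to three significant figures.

The total potential is the scalar sum of each charge's contribution, V = Σ kqᵢ/rᵢ.
Distances from the field point to each charge: r₁ = 1.28 m, r₂ = 1.48 m.
V = k[(3.10×10⁻⁹)/(1.28) + (8.21×10⁻⁹)/(1.48)] = 71.8 V.

71.8 V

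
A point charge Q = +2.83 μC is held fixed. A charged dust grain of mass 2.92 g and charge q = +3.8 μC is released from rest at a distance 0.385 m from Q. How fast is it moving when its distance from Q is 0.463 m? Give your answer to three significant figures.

Only the electrostatic force acts, so mechanical energy is conserved: ½mv² = U₁ − U₂ = kQq(1/r₁ − 1/r₂).
U₁ − U₂ = (8.99×10⁹ N·m²/C²)(2.83×10⁻⁶ C)(3.80×10⁻⁶ C)(1/0.385 − 1/0.463) = 0.0423 J.
v = √(2·0.0423/2.92×10⁻³) = 5.38 m/s.

5.38 m/s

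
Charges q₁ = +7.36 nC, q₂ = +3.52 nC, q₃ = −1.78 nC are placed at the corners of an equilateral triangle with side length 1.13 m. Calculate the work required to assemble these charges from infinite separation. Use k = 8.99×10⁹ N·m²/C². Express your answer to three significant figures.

5.20×10⁻⁸ J

The work to assemble the configuration equals its total potential energy, U = Σ kqᵢqⱼ/rᵢⱼ over all pairs.
All three pair separations equal the side length, 1.13 m.
U = (2.06×10⁻⁷) + (-1.04×10⁻⁷) + (-4.98×10⁻⁸) = 5.20×10⁻⁸ J.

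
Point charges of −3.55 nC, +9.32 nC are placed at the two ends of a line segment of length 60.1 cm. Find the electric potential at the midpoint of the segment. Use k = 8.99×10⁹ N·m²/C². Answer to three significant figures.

173 V

Electric potential is a scalar, so the contributions from each charge add algebraically: V = Σ kqᵢ/rᵢ.
Each charge is 0.300 m from the midpoint.
V = k[(-3.55×10⁻⁹)/(0.300) + (9.32×10⁻⁹)/(0.300)] = 173 V.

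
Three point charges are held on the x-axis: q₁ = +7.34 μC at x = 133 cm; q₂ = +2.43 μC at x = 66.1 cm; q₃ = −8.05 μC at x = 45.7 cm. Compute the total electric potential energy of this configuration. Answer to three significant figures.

The assembly work is the sum of pairwise potential energies, U = Σ_{i<j} kqᵢqⱼ/rᵢⱼ.
Pair separations: r₁₂ = 0.669 m, r₁₃ = 0.873 m, r₂₃ = 0.204 m.
U = (0.240) + (-0.608) + (-0.862) = -1.23 J.

-1.23 J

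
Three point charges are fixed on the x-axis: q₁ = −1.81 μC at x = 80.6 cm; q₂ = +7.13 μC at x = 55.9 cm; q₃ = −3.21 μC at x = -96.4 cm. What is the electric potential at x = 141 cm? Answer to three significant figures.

3.62×10⁴ V

Electric potential is a scalar, so the contributions from each charge add algebraically: V = Σ kqᵢ/rᵢ.
Distances from the field point to each charge: r₁ = 0.604 m, r₂ = 0.851 m, r₃ = 2.37 m.
V = k[(-1.81×10⁻⁶)/(0.604) + (7.13×10⁻⁶)/(0.851) + (-3.21×10⁻⁶)/(2.37)] = 3.62×10⁴ V.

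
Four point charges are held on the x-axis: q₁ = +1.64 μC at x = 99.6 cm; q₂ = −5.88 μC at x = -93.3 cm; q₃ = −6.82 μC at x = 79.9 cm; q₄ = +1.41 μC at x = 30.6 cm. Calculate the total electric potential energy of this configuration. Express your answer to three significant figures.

The assembly work is the sum of pairwise potential energies, U = Σ_{i<j} kqᵢqⱼ/rᵢⱼ.
Pair separations: r₁₂ = 1.93 m, r₁₃ = 0.197 m, r₁₄ = 0.690 m, r₂₃ = 1.73 m, r₂₄ = 1.24 m, r₃₄ = 0.493 m.
Summing all 6 pair terms gives U = -0.553 J.

-0.553 J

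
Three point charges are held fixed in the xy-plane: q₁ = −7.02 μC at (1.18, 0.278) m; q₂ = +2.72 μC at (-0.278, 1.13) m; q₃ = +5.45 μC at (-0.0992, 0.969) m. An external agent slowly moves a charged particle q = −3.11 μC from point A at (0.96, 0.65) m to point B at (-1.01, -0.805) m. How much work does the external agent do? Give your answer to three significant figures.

For quasistatic motion the external work equals the change in potential energy: W_ext = qΔV = q(V_B − V_A).
At A: distances to the source charges are 0.432 m, 1.33 m, 1.11 m; V_A = Σ kqᵢ/rᵢ = -8.33×10⁴ V.
At B: distances to the source charges are 2.44 m, 2.07 m, 1.99 m; V_B = Σ kqᵢ/rᵢ = 1.06×10⁴ V.
ΔV = V_B − V_A = 9.39×10⁴ V.
W_ext = qΔV = (-3.11×10⁻⁶ C)(9.39×10⁴ V) = -0.292 J.

-0.292 J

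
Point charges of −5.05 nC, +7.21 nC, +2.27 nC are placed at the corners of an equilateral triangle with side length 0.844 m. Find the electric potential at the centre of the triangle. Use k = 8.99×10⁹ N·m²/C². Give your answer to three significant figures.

Electric potential is a scalar, so the contributions from each charge add algebraically: V = Σ kqᵢ/rᵢ.
The distance from each vertex to the centroid is a/√3 = 0.487 m.
V = k[(-5.05×10⁻⁹)/(0.487) + (7.21×10⁻⁹)/(0.487) + (2.27×10⁻⁹)/(0.487)] = 81.7 V.

81.7 V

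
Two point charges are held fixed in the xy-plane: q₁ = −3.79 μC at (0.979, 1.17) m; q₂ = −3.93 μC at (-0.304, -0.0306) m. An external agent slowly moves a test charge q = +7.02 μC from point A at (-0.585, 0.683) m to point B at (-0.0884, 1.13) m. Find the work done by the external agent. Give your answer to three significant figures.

For quasistatic motion the external work equals the change in potential energy: W_ext = qΔV = q(V_B − V_A).
At A: distances to the source charges are 1.64 m, 0.767 m; V_A = Σ kqᵢ/rᵢ = -6.69×10⁴ V.
At B: distances to the source charges are 1.07 m, 1.18 m; V_B = Σ kqᵢ/rᵢ = -6.18×10⁴ V.
ΔV = V_B − V_A = 5040 V.
W_ext = qΔV = (7.02×10⁻⁶ C)(5040 V) = 0.0354 J.

0.0354 J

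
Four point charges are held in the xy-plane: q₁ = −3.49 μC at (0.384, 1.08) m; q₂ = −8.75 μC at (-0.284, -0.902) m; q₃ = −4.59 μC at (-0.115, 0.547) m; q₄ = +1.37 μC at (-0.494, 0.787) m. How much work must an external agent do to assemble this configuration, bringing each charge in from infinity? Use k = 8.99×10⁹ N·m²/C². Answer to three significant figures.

0.340 J

The work to assemble the configuration equals its total potential energy, U = Σ kqᵢqⱼ/rᵢⱼ over all pairs.
Pair separations: r₁₂ = 2.09 m, r₁₃ = 0.730 m, r₁₄ = 0.926 m, r₂₃ = 1.46 m, r₂₄ = 1.70 m, r₃₄ = 0.449 m.
Summing all 6 pair terms gives U = 0.340 J.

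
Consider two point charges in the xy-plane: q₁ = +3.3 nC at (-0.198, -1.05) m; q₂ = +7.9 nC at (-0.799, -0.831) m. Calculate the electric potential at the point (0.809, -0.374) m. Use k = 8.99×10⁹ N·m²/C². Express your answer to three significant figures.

66.9 V

Electric potential is a scalar, so the contributions from each charge add algebraically: V = Σ kqᵢ/rᵢ.
Distances from the field point to each charge: r₁ = 1.21 m, r₂ = 1.67 m.
V = k[(3.30×10⁻⁹)/(1.21) + (7.90×10⁻⁹)/(1.67)] = 66.9 V.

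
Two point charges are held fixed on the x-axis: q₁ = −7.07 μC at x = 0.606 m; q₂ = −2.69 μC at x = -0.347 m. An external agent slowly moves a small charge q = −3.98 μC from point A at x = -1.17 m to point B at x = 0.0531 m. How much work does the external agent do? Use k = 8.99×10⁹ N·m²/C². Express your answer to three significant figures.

For quasistatic motion the external work equals the change in potential energy: W_ext = qΔV = q(V_B − V_A).
At A: distances to the source charges are 1.78 m, 0.823 m; V_A = Σ kqᵢ/rᵢ = -6.52×10⁴ V.
At B: distances to the source charges are 0.553 m, 0.400 m; V_B = Σ kqᵢ/rᵢ = -1.75×10⁵ V.
ΔV = V_B − V_A = -1.10×10⁵ V.
W_ext = qΔV = (-3.98×10⁻⁶ C)(-1.10×10⁵ V) = 0.439 J.

0.439 J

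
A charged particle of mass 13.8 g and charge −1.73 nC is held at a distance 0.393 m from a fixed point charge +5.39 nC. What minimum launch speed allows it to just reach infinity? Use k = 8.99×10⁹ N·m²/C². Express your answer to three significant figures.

5.56×10⁻³ m/s

To just escape, total mechanical energy must reach zero at infinity: ½mv²_min + U = 0, so ½mv²_min = −U = |kQq|/r.
|U| = |kQq|/r = (8.99×10⁹ N·m²/C²)(5.39×10⁻⁹)(1.73×10⁻⁹)/(0.393) = 2.13×10⁻⁷ J.
v_min = √(2|U|/m) = √(2·2.13×10⁻⁷/0.0138) = 5.56×10⁻³ m/s.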